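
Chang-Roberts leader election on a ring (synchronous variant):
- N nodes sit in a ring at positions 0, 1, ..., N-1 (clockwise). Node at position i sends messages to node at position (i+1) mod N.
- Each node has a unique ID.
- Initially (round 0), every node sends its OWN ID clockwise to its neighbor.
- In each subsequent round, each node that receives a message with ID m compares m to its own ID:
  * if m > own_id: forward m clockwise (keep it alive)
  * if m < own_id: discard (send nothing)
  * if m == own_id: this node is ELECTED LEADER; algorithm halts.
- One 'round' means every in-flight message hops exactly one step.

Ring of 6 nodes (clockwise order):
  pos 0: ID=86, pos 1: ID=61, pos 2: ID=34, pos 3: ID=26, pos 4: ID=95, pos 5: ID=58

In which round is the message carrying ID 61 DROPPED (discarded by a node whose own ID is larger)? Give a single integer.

Round 1: pos1(id61) recv 86: fwd; pos2(id34) recv 61: fwd; pos3(id26) recv 34: fwd; pos4(id95) recv 26: drop; pos5(id58) recv 95: fwd; pos0(id86) recv 58: drop
Round 2: pos2(id34) recv 86: fwd; pos3(id26) recv 61: fwd; pos4(id95) recv 34: drop; pos0(id86) recv 95: fwd
Round 3: pos3(id26) recv 86: fwd; pos4(id95) recv 61: drop; pos1(id61) recv 95: fwd
Round 4: pos4(id95) recv 86: drop; pos2(id34) recv 95: fwd
Round 5: pos3(id26) recv 95: fwd
Round 6: pos4(id95) recv 95: ELECTED
Message ID 61 originates at pos 1; dropped at pos 4 in round 3

Answer: 3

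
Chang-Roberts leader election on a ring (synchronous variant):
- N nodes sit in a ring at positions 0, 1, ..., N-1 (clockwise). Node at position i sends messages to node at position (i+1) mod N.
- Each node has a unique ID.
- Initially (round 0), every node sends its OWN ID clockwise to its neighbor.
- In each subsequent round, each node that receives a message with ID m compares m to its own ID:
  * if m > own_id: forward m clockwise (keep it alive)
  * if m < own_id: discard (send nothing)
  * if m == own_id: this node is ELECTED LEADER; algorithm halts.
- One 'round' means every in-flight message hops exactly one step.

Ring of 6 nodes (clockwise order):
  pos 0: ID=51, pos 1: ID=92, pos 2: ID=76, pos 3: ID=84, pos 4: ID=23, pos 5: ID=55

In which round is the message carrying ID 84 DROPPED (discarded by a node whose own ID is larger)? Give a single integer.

Answer: 4

Derivation:
Round 1: pos1(id92) recv 51: drop; pos2(id76) recv 92: fwd; pos3(id84) recv 76: drop; pos4(id23) recv 84: fwd; pos5(id55) recv 23: drop; pos0(id51) recv 55: fwd
Round 2: pos3(id84) recv 92: fwd; pos5(id55) recv 84: fwd; pos1(id92) recv 55: drop
Round 3: pos4(id23) recv 92: fwd; pos0(id51) recv 84: fwd
Round 4: pos5(id55) recv 92: fwd; pos1(id92) recv 84: drop
Round 5: pos0(id51) recv 92: fwd
Round 6: pos1(id92) recv 92: ELECTED
Message ID 84 originates at pos 3; dropped at pos 1 in round 4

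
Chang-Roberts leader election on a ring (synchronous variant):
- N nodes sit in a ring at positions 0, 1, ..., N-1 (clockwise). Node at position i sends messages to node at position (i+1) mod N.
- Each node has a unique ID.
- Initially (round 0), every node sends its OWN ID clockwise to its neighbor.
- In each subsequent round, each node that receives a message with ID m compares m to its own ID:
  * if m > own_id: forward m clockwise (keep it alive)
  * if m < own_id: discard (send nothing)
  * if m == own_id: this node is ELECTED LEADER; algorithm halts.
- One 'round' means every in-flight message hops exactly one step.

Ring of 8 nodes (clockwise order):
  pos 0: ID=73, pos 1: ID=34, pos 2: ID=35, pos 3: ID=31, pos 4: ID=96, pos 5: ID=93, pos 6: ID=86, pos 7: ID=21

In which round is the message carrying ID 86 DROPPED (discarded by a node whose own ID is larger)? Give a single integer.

Round 1: pos1(id34) recv 73: fwd; pos2(id35) recv 34: drop; pos3(id31) recv 35: fwd; pos4(id96) recv 31: drop; pos5(id93) recv 96: fwd; pos6(id86) recv 93: fwd; pos7(id21) recv 86: fwd; pos0(id73) recv 21: drop
Round 2: pos2(id35) recv 73: fwd; pos4(id96) recv 35: drop; pos6(id86) recv 96: fwd; pos7(id21) recv 93: fwd; pos0(id73) recv 86: fwd
Round 3: pos3(id31) recv 73: fwd; pos7(id21) recv 96: fwd; pos0(id73) recv 93: fwd; pos1(id34) recv 86: fwd
Round 4: pos4(id96) recv 73: drop; pos0(id73) recv 96: fwd; pos1(id34) recv 93: fwd; pos2(id35) recv 86: fwd
Round 5: pos1(id34) recv 96: fwd; pos2(id35) recv 93: fwd; pos3(id31) recv 86: fwd
Round 6: pos2(id35) recv 96: fwd; pos3(id31) recv 93: fwd; pos4(id96) recv 86: drop
Round 7: pos3(id31) recv 96: fwd; pos4(id96) recv 93: drop
Round 8: pos4(id96) recv 96: ELECTED
Message ID 86 originates at pos 6; dropped at pos 4 in round 6

Answer: 6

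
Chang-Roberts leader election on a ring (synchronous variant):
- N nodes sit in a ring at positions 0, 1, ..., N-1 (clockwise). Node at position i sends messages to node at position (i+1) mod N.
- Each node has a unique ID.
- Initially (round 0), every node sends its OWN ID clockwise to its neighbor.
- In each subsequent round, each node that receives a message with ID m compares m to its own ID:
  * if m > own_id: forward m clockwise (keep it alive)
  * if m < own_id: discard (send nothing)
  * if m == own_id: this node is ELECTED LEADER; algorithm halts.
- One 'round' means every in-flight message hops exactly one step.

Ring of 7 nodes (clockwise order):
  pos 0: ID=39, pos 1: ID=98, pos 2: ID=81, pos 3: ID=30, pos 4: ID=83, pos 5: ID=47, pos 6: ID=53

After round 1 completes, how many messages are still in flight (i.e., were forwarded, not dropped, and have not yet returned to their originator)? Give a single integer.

Answer: 4

Derivation:
Round 1: pos1(id98) recv 39: drop; pos2(id81) recv 98: fwd; pos3(id30) recv 81: fwd; pos4(id83) recv 30: drop; pos5(id47) recv 83: fwd; pos6(id53) recv 47: drop; pos0(id39) recv 53: fwd
After round 1: 4 messages still in flight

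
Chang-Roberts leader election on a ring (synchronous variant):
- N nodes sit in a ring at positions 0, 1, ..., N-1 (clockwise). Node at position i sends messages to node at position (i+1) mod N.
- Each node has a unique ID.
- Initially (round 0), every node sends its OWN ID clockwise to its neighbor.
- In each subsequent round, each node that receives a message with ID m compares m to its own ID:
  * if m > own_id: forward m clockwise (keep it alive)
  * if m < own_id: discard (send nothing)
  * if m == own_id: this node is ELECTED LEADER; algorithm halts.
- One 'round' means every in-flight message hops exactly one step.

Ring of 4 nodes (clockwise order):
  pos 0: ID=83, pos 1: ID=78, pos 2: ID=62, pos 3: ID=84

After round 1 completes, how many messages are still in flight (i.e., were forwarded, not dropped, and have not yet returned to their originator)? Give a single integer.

Answer: 3

Derivation:
Round 1: pos1(id78) recv 83: fwd; pos2(id62) recv 78: fwd; pos3(id84) recv 62: drop; pos0(id83) recv 84: fwd
After round 1: 3 messages still in flight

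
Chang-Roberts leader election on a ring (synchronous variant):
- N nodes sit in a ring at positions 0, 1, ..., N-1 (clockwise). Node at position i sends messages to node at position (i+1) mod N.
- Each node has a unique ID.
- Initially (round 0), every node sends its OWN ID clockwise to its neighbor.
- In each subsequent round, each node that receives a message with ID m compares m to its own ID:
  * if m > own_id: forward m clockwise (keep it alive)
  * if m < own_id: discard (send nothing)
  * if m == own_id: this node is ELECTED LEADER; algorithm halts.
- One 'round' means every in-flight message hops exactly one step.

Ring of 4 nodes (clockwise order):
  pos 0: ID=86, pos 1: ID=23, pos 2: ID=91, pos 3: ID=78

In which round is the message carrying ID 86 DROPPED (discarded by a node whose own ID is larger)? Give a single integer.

Round 1: pos1(id23) recv 86: fwd; pos2(id91) recv 23: drop; pos3(id78) recv 91: fwd; pos0(id86) recv 78: drop
Round 2: pos2(id91) recv 86: drop; pos0(id86) recv 91: fwd
Round 3: pos1(id23) recv 91: fwd
Round 4: pos2(id91) recv 91: ELECTED
Message ID 86 originates at pos 0; dropped at pos 2 in round 2

Answer: 2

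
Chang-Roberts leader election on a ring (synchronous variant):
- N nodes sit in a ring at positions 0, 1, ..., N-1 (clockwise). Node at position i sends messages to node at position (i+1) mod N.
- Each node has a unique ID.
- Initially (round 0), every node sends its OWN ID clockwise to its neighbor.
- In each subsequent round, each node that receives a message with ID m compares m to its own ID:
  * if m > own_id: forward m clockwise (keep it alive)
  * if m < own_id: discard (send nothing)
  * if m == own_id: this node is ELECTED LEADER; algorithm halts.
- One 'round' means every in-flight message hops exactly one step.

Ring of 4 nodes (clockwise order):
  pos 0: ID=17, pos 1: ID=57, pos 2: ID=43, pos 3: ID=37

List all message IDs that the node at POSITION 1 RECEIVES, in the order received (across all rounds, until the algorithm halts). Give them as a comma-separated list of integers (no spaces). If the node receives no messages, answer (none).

Round 1: pos1(id57) recv 17: drop; pos2(id43) recv 57: fwd; pos3(id37) recv 43: fwd; pos0(id17) recv 37: fwd
Round 2: pos3(id37) recv 57: fwd; pos0(id17) recv 43: fwd; pos1(id57) recv 37: drop
Round 3: pos0(id17) recv 57: fwd; pos1(id57) recv 43: drop
Round 4: pos1(id57) recv 57: ELECTED

Answer: 17,37,43,57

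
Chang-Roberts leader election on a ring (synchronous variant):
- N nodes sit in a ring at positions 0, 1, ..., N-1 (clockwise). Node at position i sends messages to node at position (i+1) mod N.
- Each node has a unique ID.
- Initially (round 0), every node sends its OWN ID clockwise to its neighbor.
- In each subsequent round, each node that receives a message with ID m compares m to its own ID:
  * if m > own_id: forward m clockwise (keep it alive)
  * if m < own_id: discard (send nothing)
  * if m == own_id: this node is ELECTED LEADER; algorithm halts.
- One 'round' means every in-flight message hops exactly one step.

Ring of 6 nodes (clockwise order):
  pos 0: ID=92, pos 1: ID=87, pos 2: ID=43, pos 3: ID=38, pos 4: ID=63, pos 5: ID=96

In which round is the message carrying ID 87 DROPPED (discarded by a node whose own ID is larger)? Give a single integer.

Answer: 4

Derivation:
Round 1: pos1(id87) recv 92: fwd; pos2(id43) recv 87: fwd; pos3(id38) recv 43: fwd; pos4(id63) recv 38: drop; pos5(id96) recv 63: drop; pos0(id92) recv 96: fwd
Round 2: pos2(id43) recv 92: fwd; pos3(id38) recv 87: fwd; pos4(id63) recv 43: drop; pos1(id87) recv 96: fwd
Round 3: pos3(id38) recv 92: fwd; pos4(id63) recv 87: fwd; pos2(id43) recv 96: fwd
Round 4: pos4(id63) recv 92: fwd; pos5(id96) recv 87: drop; pos3(id38) recv 96: fwd
Round 5: pos5(id96) recv 92: drop; pos4(id63) recv 96: fwd
Round 6: pos5(id96) recv 96: ELECTED
Message ID 87 originates at pos 1; dropped at pos 5 in round 4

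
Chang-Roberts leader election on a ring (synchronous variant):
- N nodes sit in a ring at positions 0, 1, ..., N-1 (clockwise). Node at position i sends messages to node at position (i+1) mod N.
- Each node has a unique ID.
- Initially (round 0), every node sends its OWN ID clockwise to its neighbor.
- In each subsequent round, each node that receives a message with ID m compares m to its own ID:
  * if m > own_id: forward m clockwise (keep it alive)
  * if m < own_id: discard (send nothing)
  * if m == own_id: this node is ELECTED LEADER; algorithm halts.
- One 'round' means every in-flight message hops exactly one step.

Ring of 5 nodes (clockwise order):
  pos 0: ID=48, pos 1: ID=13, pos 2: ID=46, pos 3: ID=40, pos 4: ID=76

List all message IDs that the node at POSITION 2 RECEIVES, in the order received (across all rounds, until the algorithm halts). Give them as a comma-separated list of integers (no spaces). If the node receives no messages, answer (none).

Answer: 13,48,76

Derivation:
Round 1: pos1(id13) recv 48: fwd; pos2(id46) recv 13: drop; pos3(id40) recv 46: fwd; pos4(id76) recv 40: drop; pos0(id48) recv 76: fwd
Round 2: pos2(id46) recv 48: fwd; pos4(id76) recv 46: drop; pos1(id13) recv 76: fwd
Round 3: pos3(id40) recv 48: fwd; pos2(id46) recv 76: fwd
Round 4: pos4(id76) recv 48: drop; pos3(id40) recv 76: fwd
Round 5: pos4(id76) recv 76: ELECTED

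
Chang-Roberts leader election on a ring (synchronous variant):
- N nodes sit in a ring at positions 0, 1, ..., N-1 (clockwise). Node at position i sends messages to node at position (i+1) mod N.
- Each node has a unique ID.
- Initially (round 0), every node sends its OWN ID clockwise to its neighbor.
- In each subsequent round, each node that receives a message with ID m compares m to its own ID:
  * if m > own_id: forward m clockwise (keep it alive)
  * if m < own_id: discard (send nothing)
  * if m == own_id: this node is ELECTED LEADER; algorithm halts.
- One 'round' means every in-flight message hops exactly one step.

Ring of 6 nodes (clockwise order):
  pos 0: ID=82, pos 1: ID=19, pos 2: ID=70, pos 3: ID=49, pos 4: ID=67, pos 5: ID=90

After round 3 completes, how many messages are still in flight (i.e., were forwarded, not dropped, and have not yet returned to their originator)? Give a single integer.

Round 1: pos1(id19) recv 82: fwd; pos2(id70) recv 19: drop; pos3(id49) recv 70: fwd; pos4(id67) recv 49: drop; pos5(id90) recv 67: drop; pos0(id82) recv 90: fwd
Round 2: pos2(id70) recv 82: fwd; pos4(id67) recv 70: fwd; pos1(id19) recv 90: fwd
Round 3: pos3(id49) recv 82: fwd; pos5(id90) recv 70: drop; pos2(id70) recv 90: fwd
After round 3: 2 messages still in flight

Answer: 2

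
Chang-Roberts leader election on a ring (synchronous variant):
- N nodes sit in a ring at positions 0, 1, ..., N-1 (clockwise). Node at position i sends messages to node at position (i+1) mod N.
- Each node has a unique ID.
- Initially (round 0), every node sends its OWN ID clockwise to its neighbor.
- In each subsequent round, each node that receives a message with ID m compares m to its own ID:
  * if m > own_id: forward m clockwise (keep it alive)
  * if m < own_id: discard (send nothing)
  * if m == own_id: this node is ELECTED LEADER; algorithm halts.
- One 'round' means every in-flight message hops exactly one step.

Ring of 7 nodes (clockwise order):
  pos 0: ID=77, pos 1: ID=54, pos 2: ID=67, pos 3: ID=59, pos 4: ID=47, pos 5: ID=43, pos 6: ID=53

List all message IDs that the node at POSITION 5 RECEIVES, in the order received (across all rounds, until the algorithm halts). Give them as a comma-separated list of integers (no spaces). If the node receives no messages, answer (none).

Answer: 47,59,67,77

Derivation:
Round 1: pos1(id54) recv 77: fwd; pos2(id67) recv 54: drop; pos3(id59) recv 67: fwd; pos4(id47) recv 59: fwd; pos5(id43) recv 47: fwd; pos6(id53) recv 43: drop; pos0(id77) recv 53: drop
Round 2: pos2(id67) recv 77: fwd; pos4(id47) recv 67: fwd; pos5(id43) recv 59: fwd; pos6(id53) recv 47: drop
Round 3: pos3(id59) recv 77: fwd; pos5(id43) recv 67: fwd; pos6(id53) recv 59: fwd
Round 4: pos4(id47) recv 77: fwd; pos6(id53) recv 67: fwd; pos0(id77) recv 59: drop
Round 5: pos5(id43) recv 77: fwd; pos0(id77) recv 67: drop
Round 6: pos6(id53) recv 77: fwd
Round 7: pos0(id77) recv 77: ELECTED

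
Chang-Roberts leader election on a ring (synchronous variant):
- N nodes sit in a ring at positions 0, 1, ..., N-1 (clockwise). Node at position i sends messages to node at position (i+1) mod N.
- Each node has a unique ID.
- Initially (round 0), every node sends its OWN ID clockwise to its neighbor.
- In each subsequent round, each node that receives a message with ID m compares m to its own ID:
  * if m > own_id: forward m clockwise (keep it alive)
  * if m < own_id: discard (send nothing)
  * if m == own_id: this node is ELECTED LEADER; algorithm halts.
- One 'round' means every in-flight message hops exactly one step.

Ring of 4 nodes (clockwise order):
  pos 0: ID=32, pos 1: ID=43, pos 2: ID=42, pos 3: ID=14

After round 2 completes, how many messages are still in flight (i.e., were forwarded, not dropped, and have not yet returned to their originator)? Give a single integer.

Answer: 2

Derivation:
Round 1: pos1(id43) recv 32: drop; pos2(id42) recv 43: fwd; pos3(id14) recv 42: fwd; pos0(id32) recv 14: drop
Round 2: pos3(id14) recv 43: fwd; pos0(id32) recv 42: fwd
After round 2: 2 messages still in flight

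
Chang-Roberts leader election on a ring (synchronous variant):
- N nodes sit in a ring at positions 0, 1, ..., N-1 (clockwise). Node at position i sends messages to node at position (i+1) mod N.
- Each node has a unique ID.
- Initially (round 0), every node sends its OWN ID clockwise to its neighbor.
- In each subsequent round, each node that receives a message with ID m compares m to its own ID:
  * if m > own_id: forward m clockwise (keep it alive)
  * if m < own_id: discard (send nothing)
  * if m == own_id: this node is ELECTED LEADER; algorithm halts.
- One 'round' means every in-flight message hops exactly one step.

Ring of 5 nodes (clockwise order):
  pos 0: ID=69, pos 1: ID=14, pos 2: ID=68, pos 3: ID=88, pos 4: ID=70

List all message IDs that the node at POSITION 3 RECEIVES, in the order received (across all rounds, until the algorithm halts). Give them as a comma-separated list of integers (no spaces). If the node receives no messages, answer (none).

Round 1: pos1(id14) recv 69: fwd; pos2(id68) recv 14: drop; pos3(id88) recv 68: drop; pos4(id70) recv 88: fwd; pos0(id69) recv 70: fwd
Round 2: pos2(id68) recv 69: fwd; pos0(id69) recv 88: fwd; pos1(id14) recv 70: fwd
Round 3: pos3(id88) recv 69: drop; pos1(id14) recv 88: fwd; pos2(id68) recv 70: fwd
Round 4: pos2(id68) recv 88: fwd; pos3(id88) recv 70: drop
Round 5: pos3(id88) recv 88: ELECTED

Answer: 68,69,70,88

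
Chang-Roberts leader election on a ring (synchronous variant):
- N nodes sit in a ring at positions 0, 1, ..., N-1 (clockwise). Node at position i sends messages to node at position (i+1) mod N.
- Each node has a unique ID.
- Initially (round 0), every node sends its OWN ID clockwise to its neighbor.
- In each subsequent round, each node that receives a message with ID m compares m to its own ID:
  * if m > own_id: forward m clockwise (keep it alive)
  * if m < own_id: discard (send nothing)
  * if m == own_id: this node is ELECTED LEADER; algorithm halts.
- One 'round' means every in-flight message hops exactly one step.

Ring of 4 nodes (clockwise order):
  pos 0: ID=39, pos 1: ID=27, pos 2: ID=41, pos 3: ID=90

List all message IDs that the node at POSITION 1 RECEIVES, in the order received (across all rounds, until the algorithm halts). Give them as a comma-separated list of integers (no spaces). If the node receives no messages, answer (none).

Answer: 39,90

Derivation:
Round 1: pos1(id27) recv 39: fwd; pos2(id41) recv 27: drop; pos3(id90) recv 41: drop; pos0(id39) recv 90: fwd
Round 2: pos2(id41) recv 39: drop; pos1(id27) recv 90: fwd
Round 3: pos2(id41) recv 90: fwd
Round 4: pos3(id90) recv 90: ELECTED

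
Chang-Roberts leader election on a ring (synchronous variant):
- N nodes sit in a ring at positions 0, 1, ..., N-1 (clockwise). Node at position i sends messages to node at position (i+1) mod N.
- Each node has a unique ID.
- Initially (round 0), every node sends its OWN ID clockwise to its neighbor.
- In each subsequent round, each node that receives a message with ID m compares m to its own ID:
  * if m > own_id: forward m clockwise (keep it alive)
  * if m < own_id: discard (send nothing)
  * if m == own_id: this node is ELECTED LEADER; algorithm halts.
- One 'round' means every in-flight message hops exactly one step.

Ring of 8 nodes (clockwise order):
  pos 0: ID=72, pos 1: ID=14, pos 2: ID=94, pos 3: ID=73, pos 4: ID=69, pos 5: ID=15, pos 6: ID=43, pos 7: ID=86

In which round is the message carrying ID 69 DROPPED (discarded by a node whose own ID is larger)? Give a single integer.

Round 1: pos1(id14) recv 72: fwd; pos2(id94) recv 14: drop; pos3(id73) recv 94: fwd; pos4(id69) recv 73: fwd; pos5(id15) recv 69: fwd; pos6(id43) recv 15: drop; pos7(id86) recv 43: drop; pos0(id72) recv 86: fwd
Round 2: pos2(id94) recv 72: drop; pos4(id69) recv 94: fwd; pos5(id15) recv 73: fwd; pos6(id43) recv 69: fwd; pos1(id14) recv 86: fwd
Round 3: pos5(id15) recv 94: fwd; pos6(id43) recv 73: fwd; pos7(id86) recv 69: drop; pos2(id94) recv 86: drop
Round 4: pos6(id43) recv 94: fwd; pos7(id86) recv 73: drop
Round 5: pos7(id86) recv 94: fwd
Round 6: pos0(id72) recv 94: fwd
Round 7: pos1(id14) recv 94: fwd
Round 8: pos2(id94) recv 94: ELECTED
Message ID 69 originates at pos 4; dropped at pos 7 in round 3

Answer: 3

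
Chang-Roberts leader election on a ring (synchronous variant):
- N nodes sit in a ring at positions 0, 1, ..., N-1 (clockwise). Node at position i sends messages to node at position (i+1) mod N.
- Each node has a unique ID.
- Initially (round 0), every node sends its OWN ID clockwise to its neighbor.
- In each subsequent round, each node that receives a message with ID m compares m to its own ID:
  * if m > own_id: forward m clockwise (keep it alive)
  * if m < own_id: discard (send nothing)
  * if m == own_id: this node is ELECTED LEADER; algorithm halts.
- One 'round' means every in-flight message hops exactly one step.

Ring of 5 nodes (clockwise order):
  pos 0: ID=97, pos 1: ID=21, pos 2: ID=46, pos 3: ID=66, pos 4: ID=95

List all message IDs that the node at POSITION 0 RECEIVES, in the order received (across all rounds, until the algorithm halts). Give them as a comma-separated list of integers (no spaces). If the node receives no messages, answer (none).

Round 1: pos1(id21) recv 97: fwd; pos2(id46) recv 21: drop; pos3(id66) recv 46: drop; pos4(id95) recv 66: drop; pos0(id97) recv 95: drop
Round 2: pos2(id46) recv 97: fwd
Round 3: pos3(id66) recv 97: fwd
Round 4: pos4(id95) recv 97: fwd
Round 5: pos0(id97) recv 97: ELECTED

Answer: 95,97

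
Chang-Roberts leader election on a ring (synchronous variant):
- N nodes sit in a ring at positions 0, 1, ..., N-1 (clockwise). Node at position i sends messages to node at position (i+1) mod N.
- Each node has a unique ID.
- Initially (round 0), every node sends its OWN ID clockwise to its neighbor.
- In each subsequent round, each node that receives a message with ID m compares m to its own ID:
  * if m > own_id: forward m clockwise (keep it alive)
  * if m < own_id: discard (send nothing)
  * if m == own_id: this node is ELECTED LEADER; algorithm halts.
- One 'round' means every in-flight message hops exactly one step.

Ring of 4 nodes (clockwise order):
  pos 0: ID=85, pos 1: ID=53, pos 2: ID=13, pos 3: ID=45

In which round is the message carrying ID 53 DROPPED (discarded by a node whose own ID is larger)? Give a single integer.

Round 1: pos1(id53) recv 85: fwd; pos2(id13) recv 53: fwd; pos3(id45) recv 13: drop; pos0(id85) recv 45: drop
Round 2: pos2(id13) recv 85: fwd; pos3(id45) recv 53: fwd
Round 3: pos3(id45) recv 85: fwd; pos0(id85) recv 53: drop
Round 4: pos0(id85) recv 85: ELECTED
Message ID 53 originates at pos 1; dropped at pos 0 in round 3

Answer: 3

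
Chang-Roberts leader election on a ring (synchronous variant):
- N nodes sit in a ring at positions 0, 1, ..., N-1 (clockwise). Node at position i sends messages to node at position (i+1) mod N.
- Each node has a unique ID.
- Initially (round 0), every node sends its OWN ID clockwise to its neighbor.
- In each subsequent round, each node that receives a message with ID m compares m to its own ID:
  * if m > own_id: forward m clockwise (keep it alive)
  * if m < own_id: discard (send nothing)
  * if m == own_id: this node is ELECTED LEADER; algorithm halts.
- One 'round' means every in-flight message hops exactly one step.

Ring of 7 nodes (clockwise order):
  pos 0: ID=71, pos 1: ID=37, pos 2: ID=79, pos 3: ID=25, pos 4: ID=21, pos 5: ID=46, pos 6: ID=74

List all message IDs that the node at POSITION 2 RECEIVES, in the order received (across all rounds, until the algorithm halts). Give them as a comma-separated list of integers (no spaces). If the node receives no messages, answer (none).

Answer: 37,71,74,79

Derivation:
Round 1: pos1(id37) recv 71: fwd; pos2(id79) recv 37: drop; pos3(id25) recv 79: fwd; pos4(id21) recv 25: fwd; pos5(id46) recv 21: drop; pos6(id74) recv 46: drop; pos0(id71) recv 74: fwd
Round 2: pos2(id79) recv 71: drop; pos4(id21) recv 79: fwd; pos5(id46) recv 25: drop; pos1(id37) recv 74: fwd
Round 3: pos5(id46) recv 79: fwd; pos2(id79) recv 74: drop
Round 4: pos6(id74) recv 79: fwd
Round 5: pos0(id71) recv 79: fwd
Round 6: pos1(id37) recv 79: fwd
Round 7: pos2(id79) recv 79: ELECTED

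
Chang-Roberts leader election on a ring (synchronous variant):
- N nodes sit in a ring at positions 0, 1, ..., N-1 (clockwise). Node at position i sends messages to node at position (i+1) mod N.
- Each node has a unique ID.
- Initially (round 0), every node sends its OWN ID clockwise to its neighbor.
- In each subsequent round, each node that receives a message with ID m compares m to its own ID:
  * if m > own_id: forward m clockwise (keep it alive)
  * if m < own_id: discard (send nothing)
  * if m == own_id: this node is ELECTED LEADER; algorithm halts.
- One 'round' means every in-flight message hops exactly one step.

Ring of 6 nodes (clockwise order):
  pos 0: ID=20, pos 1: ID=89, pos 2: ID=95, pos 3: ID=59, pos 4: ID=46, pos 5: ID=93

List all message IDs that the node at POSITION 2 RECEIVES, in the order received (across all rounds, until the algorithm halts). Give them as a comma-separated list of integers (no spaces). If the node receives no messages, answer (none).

Answer: 89,93,95

Derivation:
Round 1: pos1(id89) recv 20: drop; pos2(id95) recv 89: drop; pos3(id59) recv 95: fwd; pos4(id46) recv 59: fwd; pos5(id93) recv 46: drop; pos0(id20) recv 93: fwd
Round 2: pos4(id46) recv 95: fwd; pos5(id93) recv 59: drop; pos1(id89) recv 93: fwd
Round 3: pos5(id93) recv 95: fwd; pos2(id95) recv 93: drop
Round 4: pos0(id20) recv 95: fwd
Round 5: pos1(id89) recv 95: fwd
Round 6: pos2(id95) recv 95: ELECTED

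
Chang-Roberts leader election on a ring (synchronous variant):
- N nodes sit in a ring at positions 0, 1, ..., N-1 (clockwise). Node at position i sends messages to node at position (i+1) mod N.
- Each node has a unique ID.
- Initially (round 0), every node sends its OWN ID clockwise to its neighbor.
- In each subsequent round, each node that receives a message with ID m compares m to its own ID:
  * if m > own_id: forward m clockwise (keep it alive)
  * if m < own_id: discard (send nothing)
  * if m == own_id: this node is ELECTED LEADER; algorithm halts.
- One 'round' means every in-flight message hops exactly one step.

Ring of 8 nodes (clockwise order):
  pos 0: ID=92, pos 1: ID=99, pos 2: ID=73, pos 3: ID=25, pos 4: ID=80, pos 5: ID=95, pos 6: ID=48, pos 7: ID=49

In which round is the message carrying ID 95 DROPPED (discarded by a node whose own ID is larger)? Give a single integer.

Answer: 4

Derivation:
Round 1: pos1(id99) recv 92: drop; pos2(id73) recv 99: fwd; pos3(id25) recv 73: fwd; pos4(id80) recv 25: drop; pos5(id95) recv 80: drop; pos6(id48) recv 95: fwd; pos7(id49) recv 48: drop; pos0(id92) recv 49: drop
Round 2: pos3(id25) recv 99: fwd; pos4(id80) recv 73: drop; pos7(id49) recv 95: fwd
Round 3: pos4(id80) recv 99: fwd; pos0(id92) recv 95: fwd
Round 4: pos5(id95) recv 99: fwd; pos1(id99) recv 95: drop
Round 5: pos6(id48) recv 99: fwd
Round 6: pos7(id49) recv 99: fwd
Round 7: pos0(id92) recv 99: fwd
Round 8: pos1(id99) recv 99: ELECTED
Message ID 95 originates at pos 5; dropped at pos 1 in round 4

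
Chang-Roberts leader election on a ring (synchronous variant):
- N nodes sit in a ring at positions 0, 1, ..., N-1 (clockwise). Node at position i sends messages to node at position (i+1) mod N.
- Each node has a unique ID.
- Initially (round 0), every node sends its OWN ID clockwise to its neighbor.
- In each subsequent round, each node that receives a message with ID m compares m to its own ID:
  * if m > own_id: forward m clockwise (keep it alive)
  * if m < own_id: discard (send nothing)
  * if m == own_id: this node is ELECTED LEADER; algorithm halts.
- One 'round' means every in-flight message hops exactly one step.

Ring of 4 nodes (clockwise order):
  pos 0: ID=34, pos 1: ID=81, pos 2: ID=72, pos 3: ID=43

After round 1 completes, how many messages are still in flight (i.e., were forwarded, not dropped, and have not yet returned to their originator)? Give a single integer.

Round 1: pos1(id81) recv 34: drop; pos2(id72) recv 81: fwd; pos3(id43) recv 72: fwd; pos0(id34) recv 43: fwd
After round 1: 3 messages still in flight

Answer: 3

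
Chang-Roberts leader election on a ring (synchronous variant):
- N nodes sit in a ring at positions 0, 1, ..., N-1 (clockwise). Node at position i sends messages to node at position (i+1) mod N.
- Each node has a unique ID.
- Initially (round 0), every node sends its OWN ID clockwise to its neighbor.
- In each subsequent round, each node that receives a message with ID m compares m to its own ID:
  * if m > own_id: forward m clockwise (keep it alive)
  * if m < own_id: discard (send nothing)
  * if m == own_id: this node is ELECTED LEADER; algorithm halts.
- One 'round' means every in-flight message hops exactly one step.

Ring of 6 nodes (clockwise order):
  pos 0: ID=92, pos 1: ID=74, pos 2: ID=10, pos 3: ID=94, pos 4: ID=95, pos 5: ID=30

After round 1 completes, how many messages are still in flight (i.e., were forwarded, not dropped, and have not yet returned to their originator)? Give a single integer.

Answer: 3

Derivation:
Round 1: pos1(id74) recv 92: fwd; pos2(id10) recv 74: fwd; pos3(id94) recv 10: drop; pos4(id95) recv 94: drop; pos5(id30) recv 95: fwd; pos0(id92) recv 30: drop
After round 1: 3 messages still in flight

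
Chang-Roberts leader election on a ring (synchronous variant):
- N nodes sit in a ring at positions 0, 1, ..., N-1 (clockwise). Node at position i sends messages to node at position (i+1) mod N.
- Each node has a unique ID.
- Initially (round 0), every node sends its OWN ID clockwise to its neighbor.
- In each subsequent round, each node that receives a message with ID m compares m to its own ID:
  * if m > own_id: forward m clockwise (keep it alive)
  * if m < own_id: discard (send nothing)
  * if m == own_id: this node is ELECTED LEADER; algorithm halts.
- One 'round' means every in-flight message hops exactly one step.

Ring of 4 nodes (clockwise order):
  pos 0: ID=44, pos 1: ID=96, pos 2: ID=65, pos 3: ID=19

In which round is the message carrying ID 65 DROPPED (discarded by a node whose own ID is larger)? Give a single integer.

Answer: 3

Derivation:
Round 1: pos1(id96) recv 44: drop; pos2(id65) recv 96: fwd; pos3(id19) recv 65: fwd; pos0(id44) recv 19: drop
Round 2: pos3(id19) recv 96: fwd; pos0(id44) recv 65: fwd
Round 3: pos0(id44) recv 96: fwd; pos1(id96) recv 65: drop
Round 4: pos1(id96) recv 96: ELECTED
Message ID 65 originates at pos 2; dropped at pos 1 in round 3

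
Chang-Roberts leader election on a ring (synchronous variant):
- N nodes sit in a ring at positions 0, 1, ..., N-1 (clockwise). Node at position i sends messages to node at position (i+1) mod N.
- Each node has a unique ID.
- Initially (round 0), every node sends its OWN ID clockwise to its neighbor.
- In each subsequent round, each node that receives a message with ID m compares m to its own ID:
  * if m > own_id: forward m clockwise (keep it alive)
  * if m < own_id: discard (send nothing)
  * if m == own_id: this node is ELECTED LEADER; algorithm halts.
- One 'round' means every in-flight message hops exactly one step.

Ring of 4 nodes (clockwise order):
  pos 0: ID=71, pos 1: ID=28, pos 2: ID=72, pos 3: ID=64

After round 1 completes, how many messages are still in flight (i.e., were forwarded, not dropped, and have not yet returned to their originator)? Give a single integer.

Round 1: pos1(id28) recv 71: fwd; pos2(id72) recv 28: drop; pos3(id64) recv 72: fwd; pos0(id71) recv 64: drop
After round 1: 2 messages still in flight

Answer: 2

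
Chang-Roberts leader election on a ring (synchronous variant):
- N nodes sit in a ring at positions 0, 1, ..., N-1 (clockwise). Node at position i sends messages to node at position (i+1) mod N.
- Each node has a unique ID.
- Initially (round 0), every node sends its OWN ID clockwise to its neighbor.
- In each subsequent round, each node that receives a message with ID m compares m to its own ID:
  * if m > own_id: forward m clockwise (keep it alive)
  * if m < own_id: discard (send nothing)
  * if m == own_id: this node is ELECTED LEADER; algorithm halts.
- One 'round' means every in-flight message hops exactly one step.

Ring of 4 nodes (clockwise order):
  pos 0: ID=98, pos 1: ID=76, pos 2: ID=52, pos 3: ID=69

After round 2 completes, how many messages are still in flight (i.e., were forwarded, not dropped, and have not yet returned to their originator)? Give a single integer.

Round 1: pos1(id76) recv 98: fwd; pos2(id52) recv 76: fwd; pos3(id69) recv 52: drop; pos0(id98) recv 69: drop
Round 2: pos2(id52) recv 98: fwd; pos3(id69) recv 76: fwd
After round 2: 2 messages still in flight

Answer: 2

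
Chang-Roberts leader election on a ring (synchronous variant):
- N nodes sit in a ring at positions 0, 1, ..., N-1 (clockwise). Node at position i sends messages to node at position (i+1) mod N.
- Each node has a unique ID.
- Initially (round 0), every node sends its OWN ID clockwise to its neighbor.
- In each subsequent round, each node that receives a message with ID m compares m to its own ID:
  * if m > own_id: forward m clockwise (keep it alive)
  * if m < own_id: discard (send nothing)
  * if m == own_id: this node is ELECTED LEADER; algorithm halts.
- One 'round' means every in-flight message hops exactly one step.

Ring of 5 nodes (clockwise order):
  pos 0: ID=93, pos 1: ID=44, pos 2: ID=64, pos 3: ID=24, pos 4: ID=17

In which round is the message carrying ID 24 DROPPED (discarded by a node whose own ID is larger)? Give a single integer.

Round 1: pos1(id44) recv 93: fwd; pos2(id64) recv 44: drop; pos3(id24) recv 64: fwd; pos4(id17) recv 24: fwd; pos0(id93) recv 17: drop
Round 2: pos2(id64) recv 93: fwd; pos4(id17) recv 64: fwd; pos0(id93) recv 24: drop
Round 3: pos3(id24) recv 93: fwd; pos0(id93) recv 64: drop
Round 4: pos4(id17) recv 93: fwd
Round 5: pos0(id93) recv 93: ELECTED
Message ID 24 originates at pos 3; dropped at pos 0 in round 2

Answer: 2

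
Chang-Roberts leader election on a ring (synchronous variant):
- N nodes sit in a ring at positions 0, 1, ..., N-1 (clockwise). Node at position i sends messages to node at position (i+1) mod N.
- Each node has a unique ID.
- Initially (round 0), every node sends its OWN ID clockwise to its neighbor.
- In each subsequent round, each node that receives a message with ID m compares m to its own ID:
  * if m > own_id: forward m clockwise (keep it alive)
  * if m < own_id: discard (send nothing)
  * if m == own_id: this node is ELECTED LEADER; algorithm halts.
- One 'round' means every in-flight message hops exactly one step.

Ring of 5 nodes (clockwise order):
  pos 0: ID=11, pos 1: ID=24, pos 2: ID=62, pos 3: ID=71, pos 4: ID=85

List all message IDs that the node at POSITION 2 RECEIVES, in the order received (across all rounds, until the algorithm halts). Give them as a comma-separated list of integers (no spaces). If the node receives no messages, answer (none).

Round 1: pos1(id24) recv 11: drop; pos2(id62) recv 24: drop; pos3(id71) recv 62: drop; pos4(id85) recv 71: drop; pos0(id11) recv 85: fwd
Round 2: pos1(id24) recv 85: fwd
Round 3: pos2(id62) recv 85: fwd
Round 4: pos3(id71) recv 85: fwd
Round 5: pos4(id85) recv 85: ELECTED

Answer: 24,85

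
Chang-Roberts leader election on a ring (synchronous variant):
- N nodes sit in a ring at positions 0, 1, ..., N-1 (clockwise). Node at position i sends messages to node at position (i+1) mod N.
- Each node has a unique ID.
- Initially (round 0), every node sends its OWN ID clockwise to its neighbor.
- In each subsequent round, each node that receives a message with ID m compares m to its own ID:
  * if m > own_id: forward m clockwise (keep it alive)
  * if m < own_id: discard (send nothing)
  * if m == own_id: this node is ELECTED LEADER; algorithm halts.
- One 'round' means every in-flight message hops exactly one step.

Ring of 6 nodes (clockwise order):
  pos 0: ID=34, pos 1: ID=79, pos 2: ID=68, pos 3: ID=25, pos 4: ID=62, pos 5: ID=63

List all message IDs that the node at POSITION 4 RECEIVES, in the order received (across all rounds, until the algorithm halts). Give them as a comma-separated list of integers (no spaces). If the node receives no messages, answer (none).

Round 1: pos1(id79) recv 34: drop; pos2(id68) recv 79: fwd; pos3(id25) recv 68: fwd; pos4(id62) recv 25: drop; pos5(id63) recv 62: drop; pos0(id34) recv 63: fwd
Round 2: pos3(id25) recv 79: fwd; pos4(id62) recv 68: fwd; pos1(id79) recv 63: drop
Round 3: pos4(id62) recv 79: fwd; pos5(id63) recv 68: fwd
Round 4: pos5(id63) recv 79: fwd; pos0(id34) recv 68: fwd
Round 5: pos0(id34) recv 79: fwd; pos1(id79) recv 68: drop
Round 6: pos1(id79) recv 79: ELECTED

Answer: 25,68,79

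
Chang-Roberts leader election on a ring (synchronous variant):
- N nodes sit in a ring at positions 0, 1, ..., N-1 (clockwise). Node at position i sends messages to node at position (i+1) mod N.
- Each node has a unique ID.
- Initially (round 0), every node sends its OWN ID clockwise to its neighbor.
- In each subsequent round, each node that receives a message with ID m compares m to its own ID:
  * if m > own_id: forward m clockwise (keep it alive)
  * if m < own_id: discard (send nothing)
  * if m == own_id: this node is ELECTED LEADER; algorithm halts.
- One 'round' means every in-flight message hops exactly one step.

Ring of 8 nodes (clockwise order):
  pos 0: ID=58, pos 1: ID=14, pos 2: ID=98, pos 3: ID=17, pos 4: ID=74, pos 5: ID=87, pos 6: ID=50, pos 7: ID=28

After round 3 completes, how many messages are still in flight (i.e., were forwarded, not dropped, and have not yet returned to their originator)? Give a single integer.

Answer: 2

Derivation:
Round 1: pos1(id14) recv 58: fwd; pos2(id98) recv 14: drop; pos3(id17) recv 98: fwd; pos4(id74) recv 17: drop; pos5(id87) recv 74: drop; pos6(id50) recv 87: fwd; pos7(id28) recv 50: fwd; pos0(id58) recv 28: drop
Round 2: pos2(id98) recv 58: drop; pos4(id74) recv 98: fwd; pos7(id28) recv 87: fwd; pos0(id58) recv 50: drop
Round 3: pos5(id87) recv 98: fwd; pos0(id58) recv 87: fwd
After round 3: 2 messages still in flight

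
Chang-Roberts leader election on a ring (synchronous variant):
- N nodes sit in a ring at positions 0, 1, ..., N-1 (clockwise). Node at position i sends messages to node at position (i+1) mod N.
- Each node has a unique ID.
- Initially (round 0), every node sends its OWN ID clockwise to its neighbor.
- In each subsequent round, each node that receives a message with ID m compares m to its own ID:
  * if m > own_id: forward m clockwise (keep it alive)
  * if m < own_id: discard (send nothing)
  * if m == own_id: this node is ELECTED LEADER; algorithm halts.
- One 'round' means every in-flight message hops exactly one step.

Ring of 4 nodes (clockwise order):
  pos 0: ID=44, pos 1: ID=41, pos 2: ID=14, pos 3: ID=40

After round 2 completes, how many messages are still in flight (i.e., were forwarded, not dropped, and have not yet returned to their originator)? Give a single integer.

Round 1: pos1(id41) recv 44: fwd; pos2(id14) recv 41: fwd; pos3(id40) recv 14: drop; pos0(id44) recv 40: drop
Round 2: pos2(id14) recv 44: fwd; pos3(id40) recv 41: fwd
After round 2: 2 messages still in flight

Answer: 2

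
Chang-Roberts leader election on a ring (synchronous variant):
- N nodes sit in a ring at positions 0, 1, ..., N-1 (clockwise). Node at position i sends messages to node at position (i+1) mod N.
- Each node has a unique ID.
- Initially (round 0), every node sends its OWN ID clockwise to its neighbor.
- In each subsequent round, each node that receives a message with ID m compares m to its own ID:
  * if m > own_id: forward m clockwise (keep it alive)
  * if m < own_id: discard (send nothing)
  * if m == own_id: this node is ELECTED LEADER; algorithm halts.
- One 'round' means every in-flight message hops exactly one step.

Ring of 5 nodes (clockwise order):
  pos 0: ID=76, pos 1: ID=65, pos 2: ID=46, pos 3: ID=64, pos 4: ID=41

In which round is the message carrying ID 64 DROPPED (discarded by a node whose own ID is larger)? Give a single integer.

Round 1: pos1(id65) recv 76: fwd; pos2(id46) recv 65: fwd; pos3(id64) recv 46: drop; pos4(id41) recv 64: fwd; pos0(id76) recv 41: drop
Round 2: pos2(id46) recv 76: fwd; pos3(id64) recv 65: fwd; pos0(id76) recv 64: drop
Round 3: pos3(id64) recv 76: fwd; pos4(id41) recv 65: fwd
Round 4: pos4(id41) recv 76: fwd; pos0(id76) recv 65: drop
Round 5: pos0(id76) recv 76: ELECTED
Message ID 64 originates at pos 3; dropped at pos 0 in round 2

Answer: 2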